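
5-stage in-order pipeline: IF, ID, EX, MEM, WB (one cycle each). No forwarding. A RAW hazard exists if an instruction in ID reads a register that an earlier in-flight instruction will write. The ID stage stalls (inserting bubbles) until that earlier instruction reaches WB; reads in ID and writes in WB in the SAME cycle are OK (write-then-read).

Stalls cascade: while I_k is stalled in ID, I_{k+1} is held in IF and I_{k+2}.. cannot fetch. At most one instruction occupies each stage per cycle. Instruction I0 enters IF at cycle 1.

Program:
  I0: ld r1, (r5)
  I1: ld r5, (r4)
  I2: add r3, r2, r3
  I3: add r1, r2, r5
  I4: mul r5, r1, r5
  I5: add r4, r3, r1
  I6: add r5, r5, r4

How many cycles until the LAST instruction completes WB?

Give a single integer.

Answer: 16

Derivation:
I0 ld r1 <- r5: IF@1 ID@2 stall=0 (-) EX@3 MEM@4 WB@5
I1 ld r5 <- r4: IF@2 ID@3 stall=0 (-) EX@4 MEM@5 WB@6
I2 add r3 <- r2,r3: IF@3 ID@4 stall=0 (-) EX@5 MEM@6 WB@7
I3 add r1 <- r2,r5: IF@4 ID@5 stall=1 (RAW on I1.r5 (WB@6)) EX@7 MEM@8 WB@9
I4 mul r5 <- r1,r5: IF@5 ID@7 stall=2 (RAW on I3.r1 (WB@9)) EX@10 MEM@11 WB@12
I5 add r4 <- r3,r1: IF@7 ID@10 stall=0 (-) EX@11 MEM@12 WB@13
I6 add r5 <- r5,r4: IF@10 ID@11 stall=2 (RAW on I5.r4 (WB@13)) EX@14 MEM@15 WB@16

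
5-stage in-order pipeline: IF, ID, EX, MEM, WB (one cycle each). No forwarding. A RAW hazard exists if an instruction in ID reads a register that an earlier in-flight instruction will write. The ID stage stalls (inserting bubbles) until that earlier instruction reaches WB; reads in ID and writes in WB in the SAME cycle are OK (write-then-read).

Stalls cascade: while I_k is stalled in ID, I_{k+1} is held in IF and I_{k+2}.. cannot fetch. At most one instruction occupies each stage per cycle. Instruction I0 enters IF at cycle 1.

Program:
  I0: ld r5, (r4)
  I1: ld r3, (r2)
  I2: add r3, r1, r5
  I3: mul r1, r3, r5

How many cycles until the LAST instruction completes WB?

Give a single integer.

I0 ld r5 <- r4: IF@1 ID@2 stall=0 (-) EX@3 MEM@4 WB@5
I1 ld r3 <- r2: IF@2 ID@3 stall=0 (-) EX@4 MEM@5 WB@6
I2 add r3 <- r1,r5: IF@3 ID@4 stall=1 (RAW on I0.r5 (WB@5)) EX@6 MEM@7 WB@8
I3 mul r1 <- r3,r5: IF@4 ID@6 stall=2 (RAW on I2.r3 (WB@8)) EX@9 MEM@10 WB@11

Answer: 11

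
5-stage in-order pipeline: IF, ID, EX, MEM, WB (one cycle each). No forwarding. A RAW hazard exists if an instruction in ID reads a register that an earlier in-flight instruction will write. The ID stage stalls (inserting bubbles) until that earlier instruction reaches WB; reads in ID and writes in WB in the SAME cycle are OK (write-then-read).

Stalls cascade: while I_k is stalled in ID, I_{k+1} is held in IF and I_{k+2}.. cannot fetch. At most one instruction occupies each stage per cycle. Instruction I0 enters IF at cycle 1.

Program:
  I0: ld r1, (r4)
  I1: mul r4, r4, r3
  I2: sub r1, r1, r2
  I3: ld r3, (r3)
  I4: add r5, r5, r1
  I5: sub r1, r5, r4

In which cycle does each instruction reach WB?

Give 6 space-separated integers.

I0 ld r1 <- r4: IF@1 ID@2 stall=0 (-) EX@3 MEM@4 WB@5
I1 mul r4 <- r4,r3: IF@2 ID@3 stall=0 (-) EX@4 MEM@5 WB@6
I2 sub r1 <- r1,r2: IF@3 ID@4 stall=1 (RAW on I0.r1 (WB@5)) EX@6 MEM@7 WB@8
I3 ld r3 <- r3: IF@4 ID@6 stall=0 (-) EX@7 MEM@8 WB@9
I4 add r5 <- r5,r1: IF@6 ID@7 stall=1 (RAW on I2.r1 (WB@8)) EX@9 MEM@10 WB@11
I5 sub r1 <- r5,r4: IF@7 ID@9 stall=2 (RAW on I4.r5 (WB@11)) EX@12 MEM@13 WB@14

Answer: 5 6 8 9 11 14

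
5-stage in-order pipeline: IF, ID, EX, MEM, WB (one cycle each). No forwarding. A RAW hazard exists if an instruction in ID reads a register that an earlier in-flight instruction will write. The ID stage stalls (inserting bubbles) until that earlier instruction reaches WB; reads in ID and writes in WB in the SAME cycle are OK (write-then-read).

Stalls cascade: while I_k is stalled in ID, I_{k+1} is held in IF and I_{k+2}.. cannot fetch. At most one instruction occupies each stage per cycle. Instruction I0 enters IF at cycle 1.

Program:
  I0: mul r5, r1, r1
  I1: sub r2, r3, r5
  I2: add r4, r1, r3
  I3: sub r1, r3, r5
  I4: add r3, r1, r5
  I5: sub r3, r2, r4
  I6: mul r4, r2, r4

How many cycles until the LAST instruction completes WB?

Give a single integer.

Answer: 15

Derivation:
I0 mul r5 <- r1,r1: IF@1 ID@2 stall=0 (-) EX@3 MEM@4 WB@5
I1 sub r2 <- r3,r5: IF@2 ID@3 stall=2 (RAW on I0.r5 (WB@5)) EX@6 MEM@7 WB@8
I2 add r4 <- r1,r3: IF@3 ID@6 stall=0 (-) EX@7 MEM@8 WB@9
I3 sub r1 <- r3,r5: IF@6 ID@7 stall=0 (-) EX@8 MEM@9 WB@10
I4 add r3 <- r1,r5: IF@7 ID@8 stall=2 (RAW on I3.r1 (WB@10)) EX@11 MEM@12 WB@13
I5 sub r3 <- r2,r4: IF@8 ID@11 stall=0 (-) EX@12 MEM@13 WB@14
I6 mul r4 <- r2,r4: IF@11 ID@12 stall=0 (-) EX@13 MEM@14 WB@15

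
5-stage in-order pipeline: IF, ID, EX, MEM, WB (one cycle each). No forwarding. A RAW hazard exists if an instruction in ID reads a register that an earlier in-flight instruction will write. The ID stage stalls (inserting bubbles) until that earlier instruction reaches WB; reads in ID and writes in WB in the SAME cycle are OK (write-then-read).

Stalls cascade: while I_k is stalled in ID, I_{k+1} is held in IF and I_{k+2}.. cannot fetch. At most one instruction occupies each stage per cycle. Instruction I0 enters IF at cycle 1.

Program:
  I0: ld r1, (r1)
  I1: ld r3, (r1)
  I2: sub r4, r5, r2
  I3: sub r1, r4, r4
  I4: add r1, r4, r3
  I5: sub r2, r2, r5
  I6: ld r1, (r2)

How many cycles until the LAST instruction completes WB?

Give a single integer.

Answer: 17

Derivation:
I0 ld r1 <- r1: IF@1 ID@2 stall=0 (-) EX@3 MEM@4 WB@5
I1 ld r3 <- r1: IF@2 ID@3 stall=2 (RAW on I0.r1 (WB@5)) EX@6 MEM@7 WB@8
I2 sub r4 <- r5,r2: IF@3 ID@6 stall=0 (-) EX@7 MEM@8 WB@9
I3 sub r1 <- r4,r4: IF@6 ID@7 stall=2 (RAW on I2.r4 (WB@9)) EX@10 MEM@11 WB@12
I4 add r1 <- r4,r3: IF@7 ID@10 stall=0 (-) EX@11 MEM@12 WB@13
I5 sub r2 <- r2,r5: IF@10 ID@11 stall=0 (-) EX@12 MEM@13 WB@14
I6 ld r1 <- r2: IF@11 ID@12 stall=2 (RAW on I5.r2 (WB@14)) EX@15 MEM@16 WB@17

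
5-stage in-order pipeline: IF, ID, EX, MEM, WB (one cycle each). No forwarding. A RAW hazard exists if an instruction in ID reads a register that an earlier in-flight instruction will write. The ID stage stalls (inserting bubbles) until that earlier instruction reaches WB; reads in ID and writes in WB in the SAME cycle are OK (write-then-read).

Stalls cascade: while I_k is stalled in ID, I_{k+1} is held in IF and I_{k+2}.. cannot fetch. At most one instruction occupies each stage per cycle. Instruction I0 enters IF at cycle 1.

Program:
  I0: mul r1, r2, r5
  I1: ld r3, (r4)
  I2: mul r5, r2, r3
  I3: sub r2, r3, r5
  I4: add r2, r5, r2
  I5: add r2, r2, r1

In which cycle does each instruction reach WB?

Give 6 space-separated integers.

Answer: 5 6 9 12 15 18

Derivation:
I0 mul r1 <- r2,r5: IF@1 ID@2 stall=0 (-) EX@3 MEM@4 WB@5
I1 ld r3 <- r4: IF@2 ID@3 stall=0 (-) EX@4 MEM@5 WB@6
I2 mul r5 <- r2,r3: IF@3 ID@4 stall=2 (RAW on I1.r3 (WB@6)) EX@7 MEM@8 WB@9
I3 sub r2 <- r3,r5: IF@4 ID@7 stall=2 (RAW on I2.r5 (WB@9)) EX@10 MEM@11 WB@12
I4 add r2 <- r5,r2: IF@7 ID@10 stall=2 (RAW on I3.r2 (WB@12)) EX@13 MEM@14 WB@15
I5 add r2 <- r2,r1: IF@10 ID@13 stall=2 (RAW on I4.r2 (WB@15)) EX@16 MEM@17 WB@18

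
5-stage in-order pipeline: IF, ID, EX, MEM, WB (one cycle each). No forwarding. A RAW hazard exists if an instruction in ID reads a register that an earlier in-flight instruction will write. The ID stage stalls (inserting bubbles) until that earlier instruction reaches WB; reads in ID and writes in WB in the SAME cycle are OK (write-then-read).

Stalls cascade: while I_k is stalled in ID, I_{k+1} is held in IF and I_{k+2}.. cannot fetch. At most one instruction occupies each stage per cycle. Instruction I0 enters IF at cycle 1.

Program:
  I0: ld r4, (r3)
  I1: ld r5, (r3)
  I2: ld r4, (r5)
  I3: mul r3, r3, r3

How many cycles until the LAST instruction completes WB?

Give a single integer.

Answer: 10

Derivation:
I0 ld r4 <- r3: IF@1 ID@2 stall=0 (-) EX@3 MEM@4 WB@5
I1 ld r5 <- r3: IF@2 ID@3 stall=0 (-) EX@4 MEM@5 WB@6
I2 ld r4 <- r5: IF@3 ID@4 stall=2 (RAW on I1.r5 (WB@6)) EX@7 MEM@8 WB@9
I3 mul r3 <- r3,r3: IF@4 ID@7 stall=0 (-) EX@8 MEM@9 WB@10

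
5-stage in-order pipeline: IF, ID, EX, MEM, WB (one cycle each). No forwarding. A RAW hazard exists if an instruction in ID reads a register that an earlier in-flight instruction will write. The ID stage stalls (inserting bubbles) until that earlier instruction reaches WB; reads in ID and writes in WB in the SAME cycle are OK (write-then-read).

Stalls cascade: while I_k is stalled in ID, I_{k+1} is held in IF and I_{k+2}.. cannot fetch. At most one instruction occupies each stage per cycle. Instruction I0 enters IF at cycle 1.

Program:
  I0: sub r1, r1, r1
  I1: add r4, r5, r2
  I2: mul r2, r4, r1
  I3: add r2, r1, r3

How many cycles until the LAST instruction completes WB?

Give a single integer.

Answer: 10

Derivation:
I0 sub r1 <- r1,r1: IF@1 ID@2 stall=0 (-) EX@3 MEM@4 WB@5
I1 add r4 <- r5,r2: IF@2 ID@3 stall=0 (-) EX@4 MEM@5 WB@6
I2 mul r2 <- r4,r1: IF@3 ID@4 stall=2 (RAW on I1.r4 (WB@6)) EX@7 MEM@8 WB@9
I3 add r2 <- r1,r3: IF@4 ID@7 stall=0 (-) EX@8 MEM@9 WB@10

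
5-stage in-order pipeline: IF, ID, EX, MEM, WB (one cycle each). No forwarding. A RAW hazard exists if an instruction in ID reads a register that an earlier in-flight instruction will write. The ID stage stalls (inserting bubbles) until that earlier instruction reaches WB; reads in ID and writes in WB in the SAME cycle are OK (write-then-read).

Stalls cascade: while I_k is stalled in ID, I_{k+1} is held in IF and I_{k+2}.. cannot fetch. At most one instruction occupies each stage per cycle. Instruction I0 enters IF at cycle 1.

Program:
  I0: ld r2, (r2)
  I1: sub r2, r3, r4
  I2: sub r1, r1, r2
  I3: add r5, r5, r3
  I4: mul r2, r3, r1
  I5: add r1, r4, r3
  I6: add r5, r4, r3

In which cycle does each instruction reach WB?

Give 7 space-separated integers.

I0 ld r2 <- r2: IF@1 ID@2 stall=0 (-) EX@3 MEM@4 WB@5
I1 sub r2 <- r3,r4: IF@2 ID@3 stall=0 (-) EX@4 MEM@5 WB@6
I2 sub r1 <- r1,r2: IF@3 ID@4 stall=2 (RAW on I1.r2 (WB@6)) EX@7 MEM@8 WB@9
I3 add r5 <- r5,r3: IF@4 ID@7 stall=0 (-) EX@8 MEM@9 WB@10
I4 mul r2 <- r3,r1: IF@7 ID@8 stall=1 (RAW on I2.r1 (WB@9)) EX@10 MEM@11 WB@12
I5 add r1 <- r4,r3: IF@8 ID@10 stall=0 (-) EX@11 MEM@12 WB@13
I6 add r5 <- r4,r3: IF@10 ID@11 stall=0 (-) EX@12 MEM@13 WB@14

Answer: 5 6 9 10 12 13 14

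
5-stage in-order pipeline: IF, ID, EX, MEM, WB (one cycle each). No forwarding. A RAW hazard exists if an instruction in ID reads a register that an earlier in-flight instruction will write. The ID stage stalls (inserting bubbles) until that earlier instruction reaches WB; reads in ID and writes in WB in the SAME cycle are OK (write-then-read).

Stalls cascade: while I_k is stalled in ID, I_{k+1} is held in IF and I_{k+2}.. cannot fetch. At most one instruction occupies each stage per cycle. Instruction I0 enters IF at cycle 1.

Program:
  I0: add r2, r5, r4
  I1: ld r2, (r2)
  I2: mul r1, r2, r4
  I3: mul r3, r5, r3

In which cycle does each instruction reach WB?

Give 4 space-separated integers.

Answer: 5 8 11 12

Derivation:
I0 add r2 <- r5,r4: IF@1 ID@2 stall=0 (-) EX@3 MEM@4 WB@5
I1 ld r2 <- r2: IF@2 ID@3 stall=2 (RAW on I0.r2 (WB@5)) EX@6 MEM@7 WB@8
I2 mul r1 <- r2,r4: IF@3 ID@6 stall=2 (RAW on I1.r2 (WB@8)) EX@9 MEM@10 WB@11
I3 mul r3 <- r5,r3: IF@6 ID@9 stall=0 (-) EX@10 MEM@11 WB@12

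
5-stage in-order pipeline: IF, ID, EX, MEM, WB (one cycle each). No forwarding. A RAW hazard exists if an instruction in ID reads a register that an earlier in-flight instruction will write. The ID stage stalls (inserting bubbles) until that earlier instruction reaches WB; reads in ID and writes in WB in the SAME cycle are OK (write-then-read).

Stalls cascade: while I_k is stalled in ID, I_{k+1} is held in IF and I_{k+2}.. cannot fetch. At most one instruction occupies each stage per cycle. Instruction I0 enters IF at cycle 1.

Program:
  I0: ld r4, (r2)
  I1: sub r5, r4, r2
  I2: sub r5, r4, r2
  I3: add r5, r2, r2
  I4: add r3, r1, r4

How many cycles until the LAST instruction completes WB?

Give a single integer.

Answer: 11

Derivation:
I0 ld r4 <- r2: IF@1 ID@2 stall=0 (-) EX@3 MEM@4 WB@5
I1 sub r5 <- r4,r2: IF@2 ID@3 stall=2 (RAW on I0.r4 (WB@5)) EX@6 MEM@7 WB@8
I2 sub r5 <- r4,r2: IF@3 ID@6 stall=0 (-) EX@7 MEM@8 WB@9
I3 add r5 <- r2,r2: IF@6 ID@7 stall=0 (-) EX@8 MEM@9 WB@10
I4 add r3 <- r1,r4: IF@7 ID@8 stall=0 (-) EX@9 MEM@10 WB@11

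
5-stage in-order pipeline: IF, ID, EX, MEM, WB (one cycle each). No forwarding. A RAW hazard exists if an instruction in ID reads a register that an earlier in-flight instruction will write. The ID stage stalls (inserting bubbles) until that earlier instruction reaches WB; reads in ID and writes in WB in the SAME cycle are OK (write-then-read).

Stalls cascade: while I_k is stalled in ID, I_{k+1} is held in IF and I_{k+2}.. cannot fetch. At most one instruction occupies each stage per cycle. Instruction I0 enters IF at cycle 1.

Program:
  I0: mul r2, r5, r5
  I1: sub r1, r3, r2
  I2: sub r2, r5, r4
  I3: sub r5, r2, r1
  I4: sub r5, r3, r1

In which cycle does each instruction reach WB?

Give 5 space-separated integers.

Answer: 5 8 9 12 13

Derivation:
I0 mul r2 <- r5,r5: IF@1 ID@2 stall=0 (-) EX@3 MEM@4 WB@5
I1 sub r1 <- r3,r2: IF@2 ID@3 stall=2 (RAW on I0.r2 (WB@5)) EX@6 MEM@7 WB@8
I2 sub r2 <- r5,r4: IF@3 ID@6 stall=0 (-) EX@7 MEM@8 WB@9
I3 sub r5 <- r2,r1: IF@6 ID@7 stall=2 (RAW on I2.r2 (WB@9)) EX@10 MEM@11 WB@12
I4 sub r5 <- r3,r1: IF@7 ID@10 stall=0 (-) EX@11 MEM@12 WB@13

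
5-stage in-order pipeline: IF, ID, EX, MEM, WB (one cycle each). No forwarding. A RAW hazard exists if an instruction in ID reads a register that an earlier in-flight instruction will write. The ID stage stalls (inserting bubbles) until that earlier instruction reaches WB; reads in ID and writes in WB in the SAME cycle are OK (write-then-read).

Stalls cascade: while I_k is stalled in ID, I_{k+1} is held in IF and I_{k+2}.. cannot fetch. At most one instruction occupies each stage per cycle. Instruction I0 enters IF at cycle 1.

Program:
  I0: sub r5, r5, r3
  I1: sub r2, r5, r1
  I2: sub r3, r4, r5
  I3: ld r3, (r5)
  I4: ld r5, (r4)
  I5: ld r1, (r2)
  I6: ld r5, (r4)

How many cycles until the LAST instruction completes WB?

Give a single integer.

Answer: 13

Derivation:
I0 sub r5 <- r5,r3: IF@1 ID@2 stall=0 (-) EX@3 MEM@4 WB@5
I1 sub r2 <- r5,r1: IF@2 ID@3 stall=2 (RAW on I0.r5 (WB@5)) EX@6 MEM@7 WB@8
I2 sub r3 <- r4,r5: IF@3 ID@6 stall=0 (-) EX@7 MEM@8 WB@9
I3 ld r3 <- r5: IF@6 ID@7 stall=0 (-) EX@8 MEM@9 WB@10
I4 ld r5 <- r4: IF@7 ID@8 stall=0 (-) EX@9 MEM@10 WB@11
I5 ld r1 <- r2: IF@8 ID@9 stall=0 (-) EX@10 MEM@11 WB@12
I6 ld r5 <- r4: IF@9 ID@10 stall=0 (-) EX@11 MEM@12 WB@13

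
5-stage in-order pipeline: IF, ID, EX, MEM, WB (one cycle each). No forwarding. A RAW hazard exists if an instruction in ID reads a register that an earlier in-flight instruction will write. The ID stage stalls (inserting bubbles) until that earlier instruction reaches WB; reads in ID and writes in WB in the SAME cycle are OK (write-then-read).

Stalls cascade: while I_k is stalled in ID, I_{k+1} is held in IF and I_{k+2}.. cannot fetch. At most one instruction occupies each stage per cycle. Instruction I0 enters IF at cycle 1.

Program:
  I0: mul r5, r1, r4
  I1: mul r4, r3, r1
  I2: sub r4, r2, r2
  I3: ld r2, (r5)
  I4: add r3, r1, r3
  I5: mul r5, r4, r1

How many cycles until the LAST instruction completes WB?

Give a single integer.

I0 mul r5 <- r1,r4: IF@1 ID@2 stall=0 (-) EX@3 MEM@4 WB@5
I1 mul r4 <- r3,r1: IF@2 ID@3 stall=0 (-) EX@4 MEM@5 WB@6
I2 sub r4 <- r2,r2: IF@3 ID@4 stall=0 (-) EX@5 MEM@6 WB@7
I3 ld r2 <- r5: IF@4 ID@5 stall=0 (-) EX@6 MEM@7 WB@8
I4 add r3 <- r1,r3: IF@5 ID@6 stall=0 (-) EX@7 MEM@8 WB@9
I5 mul r5 <- r4,r1: IF@6 ID@7 stall=0 (-) EX@8 MEM@9 WB@10

Answer: 10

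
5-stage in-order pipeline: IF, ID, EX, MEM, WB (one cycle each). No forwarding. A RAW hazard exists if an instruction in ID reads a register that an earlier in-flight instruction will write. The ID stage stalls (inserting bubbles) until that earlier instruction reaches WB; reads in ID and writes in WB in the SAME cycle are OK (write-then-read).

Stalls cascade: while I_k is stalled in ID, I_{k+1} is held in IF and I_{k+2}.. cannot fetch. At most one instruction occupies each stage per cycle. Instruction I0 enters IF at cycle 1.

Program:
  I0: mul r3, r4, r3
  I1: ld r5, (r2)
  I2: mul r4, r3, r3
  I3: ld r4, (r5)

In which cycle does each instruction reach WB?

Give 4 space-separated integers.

I0 mul r3 <- r4,r3: IF@1 ID@2 stall=0 (-) EX@3 MEM@4 WB@5
I1 ld r5 <- r2: IF@2 ID@3 stall=0 (-) EX@4 MEM@5 WB@6
I2 mul r4 <- r3,r3: IF@3 ID@4 stall=1 (RAW on I0.r3 (WB@5)) EX@6 MEM@7 WB@8
I3 ld r4 <- r5: IF@4 ID@6 stall=0 (-) EX@7 MEM@8 WB@9

Answer: 5 6 8 9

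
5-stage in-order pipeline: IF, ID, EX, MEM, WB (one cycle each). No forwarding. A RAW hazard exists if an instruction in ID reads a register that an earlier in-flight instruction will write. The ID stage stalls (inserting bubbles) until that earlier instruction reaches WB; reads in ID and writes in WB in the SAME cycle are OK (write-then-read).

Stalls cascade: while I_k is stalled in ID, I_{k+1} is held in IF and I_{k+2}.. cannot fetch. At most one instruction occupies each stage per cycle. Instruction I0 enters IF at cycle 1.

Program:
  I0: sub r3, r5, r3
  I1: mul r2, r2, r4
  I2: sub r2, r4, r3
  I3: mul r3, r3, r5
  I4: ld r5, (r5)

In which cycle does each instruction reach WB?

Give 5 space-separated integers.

I0 sub r3 <- r5,r3: IF@1 ID@2 stall=0 (-) EX@3 MEM@4 WB@5
I1 mul r2 <- r2,r4: IF@2 ID@3 stall=0 (-) EX@4 MEM@5 WB@6
I2 sub r2 <- r4,r3: IF@3 ID@4 stall=1 (RAW on I0.r3 (WB@5)) EX@6 MEM@7 WB@8
I3 mul r3 <- r3,r5: IF@4 ID@6 stall=0 (-) EX@7 MEM@8 WB@9
I4 ld r5 <- r5: IF@6 ID@7 stall=0 (-) EX@8 MEM@9 WB@10

Answer: 5 6 8 9 10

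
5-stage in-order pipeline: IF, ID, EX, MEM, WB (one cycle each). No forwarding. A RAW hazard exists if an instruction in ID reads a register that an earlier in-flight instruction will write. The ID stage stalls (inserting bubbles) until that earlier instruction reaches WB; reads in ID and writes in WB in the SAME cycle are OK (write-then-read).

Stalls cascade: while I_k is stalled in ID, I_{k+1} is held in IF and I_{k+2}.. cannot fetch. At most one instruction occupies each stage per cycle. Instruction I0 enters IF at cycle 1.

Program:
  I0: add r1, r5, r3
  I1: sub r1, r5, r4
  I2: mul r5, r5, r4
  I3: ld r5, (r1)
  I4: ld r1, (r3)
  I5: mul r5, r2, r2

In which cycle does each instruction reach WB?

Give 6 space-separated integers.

I0 add r1 <- r5,r3: IF@1 ID@2 stall=0 (-) EX@3 MEM@4 WB@5
I1 sub r1 <- r5,r4: IF@2 ID@3 stall=0 (-) EX@4 MEM@5 WB@6
I2 mul r5 <- r5,r4: IF@3 ID@4 stall=0 (-) EX@5 MEM@6 WB@7
I3 ld r5 <- r1: IF@4 ID@5 stall=1 (RAW on I1.r1 (WB@6)) EX@7 MEM@8 WB@9
I4 ld r1 <- r3: IF@5 ID@7 stall=0 (-) EX@8 MEM@9 WB@10
I5 mul r5 <- r2,r2: IF@7 ID@8 stall=0 (-) EX@9 MEM@10 WB@11

Answer: 5 6 7 9 10 11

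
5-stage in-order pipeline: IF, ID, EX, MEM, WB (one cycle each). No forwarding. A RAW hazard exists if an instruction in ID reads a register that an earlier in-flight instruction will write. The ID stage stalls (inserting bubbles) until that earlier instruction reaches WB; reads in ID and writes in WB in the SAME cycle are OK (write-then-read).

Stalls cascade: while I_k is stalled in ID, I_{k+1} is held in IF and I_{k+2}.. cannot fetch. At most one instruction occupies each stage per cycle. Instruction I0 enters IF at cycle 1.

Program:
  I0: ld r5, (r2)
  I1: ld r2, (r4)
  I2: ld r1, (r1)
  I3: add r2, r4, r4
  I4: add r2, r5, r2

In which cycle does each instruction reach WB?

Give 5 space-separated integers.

Answer: 5 6 7 8 11

Derivation:
I0 ld r5 <- r2: IF@1 ID@2 stall=0 (-) EX@3 MEM@4 WB@5
I1 ld r2 <- r4: IF@2 ID@3 stall=0 (-) EX@4 MEM@5 WB@6
I2 ld r1 <- r1: IF@3 ID@4 stall=0 (-) EX@5 MEM@6 WB@7
I3 add r2 <- r4,r4: IF@4 ID@5 stall=0 (-) EX@6 MEM@7 WB@8
I4 add r2 <- r5,r2: IF@5 ID@6 stall=2 (RAW on I3.r2 (WB@8)) EX@9 MEM@10 WB@11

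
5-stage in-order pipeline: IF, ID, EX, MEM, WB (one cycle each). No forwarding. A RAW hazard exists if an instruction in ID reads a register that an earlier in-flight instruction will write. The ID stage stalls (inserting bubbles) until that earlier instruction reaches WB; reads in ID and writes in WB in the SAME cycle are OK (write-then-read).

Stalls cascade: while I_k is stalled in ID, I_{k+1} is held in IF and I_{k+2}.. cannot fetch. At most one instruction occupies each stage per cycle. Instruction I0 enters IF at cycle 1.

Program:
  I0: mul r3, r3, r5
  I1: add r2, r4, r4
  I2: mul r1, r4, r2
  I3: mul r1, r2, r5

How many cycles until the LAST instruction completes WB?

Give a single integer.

Answer: 10

Derivation:
I0 mul r3 <- r3,r5: IF@1 ID@2 stall=0 (-) EX@3 MEM@4 WB@5
I1 add r2 <- r4,r4: IF@2 ID@3 stall=0 (-) EX@4 MEM@5 WB@6
I2 mul r1 <- r4,r2: IF@3 ID@4 stall=2 (RAW on I1.r2 (WB@6)) EX@7 MEM@8 WB@9
I3 mul r1 <- r2,r5: IF@4 ID@7 stall=0 (-) EX@8 MEM@9 WB@10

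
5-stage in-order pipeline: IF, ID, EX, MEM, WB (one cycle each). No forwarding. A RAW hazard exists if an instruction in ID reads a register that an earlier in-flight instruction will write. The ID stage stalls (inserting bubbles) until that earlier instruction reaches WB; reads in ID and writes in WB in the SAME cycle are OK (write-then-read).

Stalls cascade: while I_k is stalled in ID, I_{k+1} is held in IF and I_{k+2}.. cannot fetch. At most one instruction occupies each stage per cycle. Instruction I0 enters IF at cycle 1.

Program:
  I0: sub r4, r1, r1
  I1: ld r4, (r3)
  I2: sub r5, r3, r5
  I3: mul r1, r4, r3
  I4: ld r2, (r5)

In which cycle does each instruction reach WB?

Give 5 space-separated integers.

I0 sub r4 <- r1,r1: IF@1 ID@2 stall=0 (-) EX@3 MEM@4 WB@5
I1 ld r4 <- r3: IF@2 ID@3 stall=0 (-) EX@4 MEM@5 WB@6
I2 sub r5 <- r3,r5: IF@3 ID@4 stall=0 (-) EX@5 MEM@6 WB@7
I3 mul r1 <- r4,r3: IF@4 ID@5 stall=1 (RAW on I1.r4 (WB@6)) EX@7 MEM@8 WB@9
I4 ld r2 <- r5: IF@5 ID@7 stall=0 (-) EX@8 MEM@9 WB@10

Answer: 5 6 7 9 10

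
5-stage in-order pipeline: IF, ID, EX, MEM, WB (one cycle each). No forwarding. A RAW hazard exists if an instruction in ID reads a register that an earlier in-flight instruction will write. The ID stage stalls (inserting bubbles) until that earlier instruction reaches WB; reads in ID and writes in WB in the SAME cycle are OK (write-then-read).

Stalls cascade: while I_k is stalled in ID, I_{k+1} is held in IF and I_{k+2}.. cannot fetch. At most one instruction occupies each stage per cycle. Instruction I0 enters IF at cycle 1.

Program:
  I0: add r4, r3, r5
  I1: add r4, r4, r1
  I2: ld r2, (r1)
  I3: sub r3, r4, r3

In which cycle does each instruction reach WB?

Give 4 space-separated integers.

Answer: 5 8 9 11

Derivation:
I0 add r4 <- r3,r5: IF@1 ID@2 stall=0 (-) EX@3 MEM@4 WB@5
I1 add r4 <- r4,r1: IF@2 ID@3 stall=2 (RAW on I0.r4 (WB@5)) EX@6 MEM@7 WB@8
I2 ld r2 <- r1: IF@3 ID@6 stall=0 (-) EX@7 MEM@8 WB@9
I3 sub r3 <- r4,r3: IF@6 ID@7 stall=1 (RAW on I1.r4 (WB@8)) EX@9 MEM@10 WB@11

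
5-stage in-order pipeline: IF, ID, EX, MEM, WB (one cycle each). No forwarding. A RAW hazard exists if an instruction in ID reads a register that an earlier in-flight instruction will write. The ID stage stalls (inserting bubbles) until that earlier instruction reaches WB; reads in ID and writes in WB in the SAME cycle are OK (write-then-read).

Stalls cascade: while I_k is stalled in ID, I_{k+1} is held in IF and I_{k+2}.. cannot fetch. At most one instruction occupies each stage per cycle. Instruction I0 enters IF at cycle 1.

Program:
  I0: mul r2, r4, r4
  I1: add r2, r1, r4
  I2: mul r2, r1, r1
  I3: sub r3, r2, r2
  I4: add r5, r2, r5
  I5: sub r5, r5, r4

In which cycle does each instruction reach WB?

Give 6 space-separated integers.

Answer: 5 6 7 10 11 14

Derivation:
I0 mul r2 <- r4,r4: IF@1 ID@2 stall=0 (-) EX@3 MEM@4 WB@5
I1 add r2 <- r1,r4: IF@2 ID@3 stall=0 (-) EX@4 MEM@5 WB@6
I2 mul r2 <- r1,r1: IF@3 ID@4 stall=0 (-) EX@5 MEM@6 WB@7
I3 sub r3 <- r2,r2: IF@4 ID@5 stall=2 (RAW on I2.r2 (WB@7)) EX@8 MEM@9 WB@10
I4 add r5 <- r2,r5: IF@5 ID@8 stall=0 (-) EX@9 MEM@10 WB@11
I5 sub r5 <- r5,r4: IF@8 ID@9 stall=2 (RAW on I4.r5 (WB@11)) EX@12 MEM@13 WB@14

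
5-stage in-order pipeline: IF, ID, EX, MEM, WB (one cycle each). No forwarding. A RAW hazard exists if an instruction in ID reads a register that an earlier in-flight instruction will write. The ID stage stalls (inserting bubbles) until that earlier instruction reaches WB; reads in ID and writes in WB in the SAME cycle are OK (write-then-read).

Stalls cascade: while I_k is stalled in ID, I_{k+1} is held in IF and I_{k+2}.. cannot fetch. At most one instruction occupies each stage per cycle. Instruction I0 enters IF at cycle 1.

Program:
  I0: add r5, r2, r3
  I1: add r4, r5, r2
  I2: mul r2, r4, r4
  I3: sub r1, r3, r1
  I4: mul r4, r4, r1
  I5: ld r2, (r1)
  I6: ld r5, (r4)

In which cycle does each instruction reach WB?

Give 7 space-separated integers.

I0 add r5 <- r2,r3: IF@1 ID@2 stall=0 (-) EX@3 MEM@4 WB@5
I1 add r4 <- r5,r2: IF@2 ID@3 stall=2 (RAW on I0.r5 (WB@5)) EX@6 MEM@7 WB@8
I2 mul r2 <- r4,r4: IF@3 ID@6 stall=2 (RAW on I1.r4 (WB@8)) EX@9 MEM@10 WB@11
I3 sub r1 <- r3,r1: IF@6 ID@9 stall=0 (-) EX@10 MEM@11 WB@12
I4 mul r4 <- r4,r1: IF@9 ID@10 stall=2 (RAW on I3.r1 (WB@12)) EX@13 MEM@14 WB@15
I5 ld r2 <- r1: IF@10 ID@13 stall=0 (-) EX@14 MEM@15 WB@16
I6 ld r5 <- r4: IF@13 ID@14 stall=1 (RAW on I4.r4 (WB@15)) EX@16 MEM@17 WB@18

Answer: 5 8 11 12 15 16 18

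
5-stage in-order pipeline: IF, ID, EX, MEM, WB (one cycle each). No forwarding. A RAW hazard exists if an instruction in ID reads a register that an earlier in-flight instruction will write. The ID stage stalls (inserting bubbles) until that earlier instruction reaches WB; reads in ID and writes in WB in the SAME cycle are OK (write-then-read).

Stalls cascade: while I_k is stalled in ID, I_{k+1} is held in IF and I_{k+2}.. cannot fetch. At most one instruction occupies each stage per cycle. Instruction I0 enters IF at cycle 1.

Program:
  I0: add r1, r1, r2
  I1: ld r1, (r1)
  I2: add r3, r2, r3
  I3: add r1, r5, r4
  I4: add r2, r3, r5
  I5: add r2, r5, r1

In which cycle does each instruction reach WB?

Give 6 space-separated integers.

Answer: 5 8 9 10 12 13

Derivation:
I0 add r1 <- r1,r2: IF@1 ID@2 stall=0 (-) EX@3 MEM@4 WB@5
I1 ld r1 <- r1: IF@2 ID@3 stall=2 (RAW on I0.r1 (WB@5)) EX@6 MEM@7 WB@8
I2 add r3 <- r2,r3: IF@3 ID@6 stall=0 (-) EX@7 MEM@8 WB@9
I3 add r1 <- r5,r4: IF@6 ID@7 stall=0 (-) EX@8 MEM@9 WB@10
I4 add r2 <- r3,r5: IF@7 ID@8 stall=1 (RAW on I2.r3 (WB@9)) EX@10 MEM@11 WB@12
I5 add r2 <- r5,r1: IF@8 ID@10 stall=0 (-) EX@11 MEM@12 WB@13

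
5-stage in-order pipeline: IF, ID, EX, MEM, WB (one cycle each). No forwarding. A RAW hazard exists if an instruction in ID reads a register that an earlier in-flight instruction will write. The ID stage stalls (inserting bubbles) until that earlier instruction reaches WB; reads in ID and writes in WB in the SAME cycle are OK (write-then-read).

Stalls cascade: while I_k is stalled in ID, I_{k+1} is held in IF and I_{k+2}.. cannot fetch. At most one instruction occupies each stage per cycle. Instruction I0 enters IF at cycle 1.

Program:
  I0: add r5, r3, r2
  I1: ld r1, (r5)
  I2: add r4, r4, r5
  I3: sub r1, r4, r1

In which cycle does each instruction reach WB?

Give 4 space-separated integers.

Answer: 5 8 9 12

Derivation:
I0 add r5 <- r3,r2: IF@1 ID@2 stall=0 (-) EX@3 MEM@4 WB@5
I1 ld r1 <- r5: IF@2 ID@3 stall=2 (RAW on I0.r5 (WB@5)) EX@6 MEM@7 WB@8
I2 add r4 <- r4,r5: IF@3 ID@6 stall=0 (-) EX@7 MEM@8 WB@9
I3 sub r1 <- r4,r1: IF@6 ID@7 stall=2 (RAW on I2.r4 (WB@9)) EX@10 MEM@11 WB@12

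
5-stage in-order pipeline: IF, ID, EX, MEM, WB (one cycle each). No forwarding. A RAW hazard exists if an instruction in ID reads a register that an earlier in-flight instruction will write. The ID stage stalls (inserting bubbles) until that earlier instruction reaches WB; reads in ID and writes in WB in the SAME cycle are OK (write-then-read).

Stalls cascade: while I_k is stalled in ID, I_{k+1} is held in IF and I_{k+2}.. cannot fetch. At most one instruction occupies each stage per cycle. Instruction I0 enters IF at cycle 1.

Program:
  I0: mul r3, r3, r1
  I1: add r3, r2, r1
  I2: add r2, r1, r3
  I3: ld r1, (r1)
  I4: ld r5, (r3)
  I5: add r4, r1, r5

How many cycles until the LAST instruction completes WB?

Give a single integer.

I0 mul r3 <- r3,r1: IF@1 ID@2 stall=0 (-) EX@3 MEM@4 WB@5
I1 add r3 <- r2,r1: IF@2 ID@3 stall=0 (-) EX@4 MEM@5 WB@6
I2 add r2 <- r1,r3: IF@3 ID@4 stall=2 (RAW on I1.r3 (WB@6)) EX@7 MEM@8 WB@9
I3 ld r1 <- r1: IF@4 ID@7 stall=0 (-) EX@8 MEM@9 WB@10
I4 ld r5 <- r3: IF@7 ID@8 stall=0 (-) EX@9 MEM@10 WB@11
I5 add r4 <- r1,r5: IF@8 ID@9 stall=2 (RAW on I4.r5 (WB@11)) EX@12 MEM@13 WB@14

Answer: 14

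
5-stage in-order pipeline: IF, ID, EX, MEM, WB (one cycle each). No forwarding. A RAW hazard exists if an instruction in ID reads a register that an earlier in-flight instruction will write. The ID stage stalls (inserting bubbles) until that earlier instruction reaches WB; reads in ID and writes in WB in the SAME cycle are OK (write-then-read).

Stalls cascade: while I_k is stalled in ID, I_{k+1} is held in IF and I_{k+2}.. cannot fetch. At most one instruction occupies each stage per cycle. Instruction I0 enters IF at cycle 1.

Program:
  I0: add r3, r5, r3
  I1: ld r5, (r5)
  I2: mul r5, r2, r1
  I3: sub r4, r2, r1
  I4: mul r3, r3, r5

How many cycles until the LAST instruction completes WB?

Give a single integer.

Answer: 10

Derivation:
I0 add r3 <- r5,r3: IF@1 ID@2 stall=0 (-) EX@3 MEM@4 WB@5
I1 ld r5 <- r5: IF@2 ID@3 stall=0 (-) EX@4 MEM@5 WB@6
I2 mul r5 <- r2,r1: IF@3 ID@4 stall=0 (-) EX@5 MEM@6 WB@7
I3 sub r4 <- r2,r1: IF@4 ID@5 stall=0 (-) EX@6 MEM@7 WB@8
I4 mul r3 <- r3,r5: IF@5 ID@6 stall=1 (RAW on I2.r5 (WB@7)) EX@8 MEM@9 WB@10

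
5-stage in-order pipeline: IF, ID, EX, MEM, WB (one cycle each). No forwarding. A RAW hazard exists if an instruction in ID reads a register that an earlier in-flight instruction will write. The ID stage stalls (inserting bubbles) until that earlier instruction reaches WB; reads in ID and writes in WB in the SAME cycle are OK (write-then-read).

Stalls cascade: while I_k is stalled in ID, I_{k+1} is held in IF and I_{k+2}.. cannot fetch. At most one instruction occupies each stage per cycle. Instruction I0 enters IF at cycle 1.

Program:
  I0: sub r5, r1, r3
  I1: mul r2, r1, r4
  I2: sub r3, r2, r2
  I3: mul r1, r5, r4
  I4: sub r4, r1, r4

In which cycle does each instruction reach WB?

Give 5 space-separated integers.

Answer: 5 6 9 10 13

Derivation:
I0 sub r5 <- r1,r3: IF@1 ID@2 stall=0 (-) EX@3 MEM@4 WB@5
I1 mul r2 <- r1,r4: IF@2 ID@3 stall=0 (-) EX@4 MEM@5 WB@6
I2 sub r3 <- r2,r2: IF@3 ID@4 stall=2 (RAW on I1.r2 (WB@6)) EX@7 MEM@8 WB@9
I3 mul r1 <- r5,r4: IF@4 ID@7 stall=0 (-) EX@8 MEM@9 WB@10
I4 sub r4 <- r1,r4: IF@7 ID@8 stall=2 (RAW on I3.r1 (WB@10)) EX@11 MEM@12 WB@13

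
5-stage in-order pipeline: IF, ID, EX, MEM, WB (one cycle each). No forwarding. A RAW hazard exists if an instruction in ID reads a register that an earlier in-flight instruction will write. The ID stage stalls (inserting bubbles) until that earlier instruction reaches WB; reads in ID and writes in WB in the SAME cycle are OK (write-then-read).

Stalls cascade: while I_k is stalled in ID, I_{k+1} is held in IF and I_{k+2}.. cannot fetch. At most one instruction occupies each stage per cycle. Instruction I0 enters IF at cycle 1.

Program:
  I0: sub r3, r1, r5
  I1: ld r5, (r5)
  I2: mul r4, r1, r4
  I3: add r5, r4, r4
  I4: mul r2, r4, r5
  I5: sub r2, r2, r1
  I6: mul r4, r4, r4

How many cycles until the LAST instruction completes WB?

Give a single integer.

Answer: 17

Derivation:
I0 sub r3 <- r1,r5: IF@1 ID@2 stall=0 (-) EX@3 MEM@4 WB@5
I1 ld r5 <- r5: IF@2 ID@3 stall=0 (-) EX@4 MEM@5 WB@6
I2 mul r4 <- r1,r4: IF@3 ID@4 stall=0 (-) EX@5 MEM@6 WB@7
I3 add r5 <- r4,r4: IF@4 ID@5 stall=2 (RAW on I2.r4 (WB@7)) EX@8 MEM@9 WB@10
I4 mul r2 <- r4,r5: IF@5 ID@8 stall=2 (RAW on I3.r5 (WB@10)) EX@11 MEM@12 WB@13
I5 sub r2 <- r2,r1: IF@8 ID@11 stall=2 (RAW on I4.r2 (WB@13)) EX@14 MEM@15 WB@16
I6 mul r4 <- r4,r4: IF@11 ID@14 stall=0 (-) EX@15 MEM@16 WB@17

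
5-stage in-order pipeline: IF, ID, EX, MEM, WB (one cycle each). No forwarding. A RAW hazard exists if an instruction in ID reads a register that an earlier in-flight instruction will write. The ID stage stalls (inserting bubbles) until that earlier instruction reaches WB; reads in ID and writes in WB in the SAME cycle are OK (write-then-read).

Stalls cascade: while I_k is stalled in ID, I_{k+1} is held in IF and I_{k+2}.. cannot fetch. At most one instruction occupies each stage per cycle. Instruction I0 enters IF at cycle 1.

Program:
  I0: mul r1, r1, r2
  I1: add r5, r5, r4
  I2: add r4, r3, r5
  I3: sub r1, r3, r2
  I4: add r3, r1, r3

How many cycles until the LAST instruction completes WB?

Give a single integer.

I0 mul r1 <- r1,r2: IF@1 ID@2 stall=0 (-) EX@3 MEM@4 WB@5
I1 add r5 <- r5,r4: IF@2 ID@3 stall=0 (-) EX@4 MEM@5 WB@6
I2 add r4 <- r3,r5: IF@3 ID@4 stall=2 (RAW on I1.r5 (WB@6)) EX@7 MEM@8 WB@9
I3 sub r1 <- r3,r2: IF@4 ID@7 stall=0 (-) EX@8 MEM@9 WB@10
I4 add r3 <- r1,r3: IF@7 ID@8 stall=2 (RAW on I3.r1 (WB@10)) EX@11 MEM@12 WB@13

Answer: 13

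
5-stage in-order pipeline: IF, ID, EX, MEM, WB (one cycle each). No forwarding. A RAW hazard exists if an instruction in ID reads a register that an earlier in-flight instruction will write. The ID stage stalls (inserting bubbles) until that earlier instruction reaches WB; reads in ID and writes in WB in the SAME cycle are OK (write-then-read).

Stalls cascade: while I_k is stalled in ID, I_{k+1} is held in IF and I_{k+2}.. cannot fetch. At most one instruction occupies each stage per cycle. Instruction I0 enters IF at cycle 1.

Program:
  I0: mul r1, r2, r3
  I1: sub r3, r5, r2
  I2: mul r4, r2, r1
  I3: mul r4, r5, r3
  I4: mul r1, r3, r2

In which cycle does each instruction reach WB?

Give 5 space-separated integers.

I0 mul r1 <- r2,r3: IF@1 ID@2 stall=0 (-) EX@3 MEM@4 WB@5
I1 sub r3 <- r5,r2: IF@2 ID@3 stall=0 (-) EX@4 MEM@5 WB@6
I2 mul r4 <- r2,r1: IF@3 ID@4 stall=1 (RAW on I0.r1 (WB@5)) EX@6 MEM@7 WB@8
I3 mul r4 <- r5,r3: IF@4 ID@6 stall=0 (-) EX@7 MEM@8 WB@9
I4 mul r1 <- r3,r2: IF@6 ID@7 stall=0 (-) EX@8 MEM@9 WB@10

Answer: 5 6 8 9 10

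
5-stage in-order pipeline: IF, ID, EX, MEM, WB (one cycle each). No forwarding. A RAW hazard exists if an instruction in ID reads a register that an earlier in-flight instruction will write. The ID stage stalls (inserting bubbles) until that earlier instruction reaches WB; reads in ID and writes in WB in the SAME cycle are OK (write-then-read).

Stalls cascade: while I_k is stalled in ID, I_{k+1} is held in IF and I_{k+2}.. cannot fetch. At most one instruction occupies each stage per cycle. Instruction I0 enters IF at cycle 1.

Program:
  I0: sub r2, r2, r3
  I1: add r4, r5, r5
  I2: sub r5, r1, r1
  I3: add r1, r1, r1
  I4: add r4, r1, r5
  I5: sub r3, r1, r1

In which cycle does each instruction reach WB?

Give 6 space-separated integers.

Answer: 5 6 7 8 11 12

Derivation:
I0 sub r2 <- r2,r3: IF@1 ID@2 stall=0 (-) EX@3 MEM@4 WB@5
I1 add r4 <- r5,r5: IF@2 ID@3 stall=0 (-) EX@4 MEM@5 WB@6
I2 sub r5 <- r1,r1: IF@3 ID@4 stall=0 (-) EX@5 MEM@6 WB@7
I3 add r1 <- r1,r1: IF@4 ID@5 stall=0 (-) EX@6 MEM@7 WB@8
I4 add r4 <- r1,r5: IF@5 ID@6 stall=2 (RAW on I3.r1 (WB@8)) EX@9 MEM@10 WB@11
I5 sub r3 <- r1,r1: IF@6 ID@9 stall=0 (-) EX@10 MEM@11 WB@12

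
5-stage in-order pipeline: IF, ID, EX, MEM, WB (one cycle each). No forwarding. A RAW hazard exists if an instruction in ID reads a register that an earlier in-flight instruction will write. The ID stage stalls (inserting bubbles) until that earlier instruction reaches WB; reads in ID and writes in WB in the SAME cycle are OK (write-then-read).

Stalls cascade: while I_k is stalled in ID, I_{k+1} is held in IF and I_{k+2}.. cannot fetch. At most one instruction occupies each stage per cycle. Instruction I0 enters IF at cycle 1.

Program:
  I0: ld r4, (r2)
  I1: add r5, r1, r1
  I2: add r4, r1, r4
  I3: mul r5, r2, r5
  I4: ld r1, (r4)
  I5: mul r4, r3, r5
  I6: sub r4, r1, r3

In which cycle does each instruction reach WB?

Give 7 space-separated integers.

Answer: 5 6 8 9 11 12 14

Derivation:
I0 ld r4 <- r2: IF@1 ID@2 stall=0 (-) EX@3 MEM@4 WB@5
I1 add r5 <- r1,r1: IF@2 ID@3 stall=0 (-) EX@4 MEM@5 WB@6
I2 add r4 <- r1,r4: IF@3 ID@4 stall=1 (RAW on I0.r4 (WB@5)) EX@6 MEM@7 WB@8
I3 mul r5 <- r2,r5: IF@4 ID@6 stall=0 (-) EX@7 MEM@8 WB@9
I4 ld r1 <- r4: IF@6 ID@7 stall=1 (RAW on I2.r4 (WB@8)) EX@9 MEM@10 WB@11
I5 mul r4 <- r3,r5: IF@7 ID@9 stall=0 (-) EX@10 MEM@11 WB@12
I6 sub r4 <- r1,r3: IF@9 ID@10 stall=1 (RAW on I4.r1 (WB@11)) EX@12 MEM@13 WB@14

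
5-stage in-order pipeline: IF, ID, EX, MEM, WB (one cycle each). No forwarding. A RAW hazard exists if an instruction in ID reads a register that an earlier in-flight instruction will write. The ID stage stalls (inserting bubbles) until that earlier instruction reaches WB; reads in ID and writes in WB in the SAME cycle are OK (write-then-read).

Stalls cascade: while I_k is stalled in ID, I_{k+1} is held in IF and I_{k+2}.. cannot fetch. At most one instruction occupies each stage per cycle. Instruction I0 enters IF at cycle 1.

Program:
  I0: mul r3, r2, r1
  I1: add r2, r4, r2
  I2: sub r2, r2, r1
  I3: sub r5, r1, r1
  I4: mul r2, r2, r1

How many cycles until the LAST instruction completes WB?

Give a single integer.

I0 mul r3 <- r2,r1: IF@1 ID@2 stall=0 (-) EX@3 MEM@4 WB@5
I1 add r2 <- r4,r2: IF@2 ID@3 stall=0 (-) EX@4 MEM@5 WB@6
I2 sub r2 <- r2,r1: IF@3 ID@4 stall=2 (RAW on I1.r2 (WB@6)) EX@7 MEM@8 WB@9
I3 sub r5 <- r1,r1: IF@4 ID@7 stall=0 (-) EX@8 MEM@9 WB@10
I4 mul r2 <- r2,r1: IF@7 ID@8 stall=1 (RAW on I2.r2 (WB@9)) EX@10 MEM@11 WB@12

Answer: 12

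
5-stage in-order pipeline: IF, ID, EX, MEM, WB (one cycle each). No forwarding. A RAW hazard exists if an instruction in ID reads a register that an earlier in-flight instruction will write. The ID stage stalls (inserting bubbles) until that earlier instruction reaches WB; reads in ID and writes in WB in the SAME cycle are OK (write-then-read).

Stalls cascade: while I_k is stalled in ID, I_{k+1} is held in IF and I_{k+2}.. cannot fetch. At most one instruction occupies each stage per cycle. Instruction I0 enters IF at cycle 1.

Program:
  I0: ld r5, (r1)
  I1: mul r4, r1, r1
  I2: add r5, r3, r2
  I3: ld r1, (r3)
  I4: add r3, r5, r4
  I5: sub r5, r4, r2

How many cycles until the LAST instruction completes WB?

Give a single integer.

I0 ld r5 <- r1: IF@1 ID@2 stall=0 (-) EX@3 MEM@4 WB@5
I1 mul r4 <- r1,r1: IF@2 ID@3 stall=0 (-) EX@4 MEM@5 WB@6
I2 add r5 <- r3,r2: IF@3 ID@4 stall=0 (-) EX@5 MEM@6 WB@7
I3 ld r1 <- r3: IF@4 ID@5 stall=0 (-) EX@6 MEM@7 WB@8
I4 add r3 <- r5,r4: IF@5 ID@6 stall=1 (RAW on I2.r5 (WB@7)) EX@8 MEM@9 WB@10
I5 sub r5 <- r4,r2: IF@6 ID@8 stall=0 (-) EX@9 MEM@10 WB@11

Answer: 11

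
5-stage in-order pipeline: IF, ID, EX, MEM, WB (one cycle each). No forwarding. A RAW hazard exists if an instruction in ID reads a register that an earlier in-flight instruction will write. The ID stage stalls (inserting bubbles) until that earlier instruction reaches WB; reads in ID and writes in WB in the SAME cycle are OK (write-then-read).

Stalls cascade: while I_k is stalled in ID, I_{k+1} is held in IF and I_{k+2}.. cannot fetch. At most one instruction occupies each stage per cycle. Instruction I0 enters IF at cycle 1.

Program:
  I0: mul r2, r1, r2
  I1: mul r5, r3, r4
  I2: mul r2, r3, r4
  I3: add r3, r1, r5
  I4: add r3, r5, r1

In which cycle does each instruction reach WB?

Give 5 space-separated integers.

I0 mul r2 <- r1,r2: IF@1 ID@2 stall=0 (-) EX@3 MEM@4 WB@5
I1 mul r5 <- r3,r4: IF@2 ID@3 stall=0 (-) EX@4 MEM@5 WB@6
I2 mul r2 <- r3,r4: IF@3 ID@4 stall=0 (-) EX@5 MEM@6 WB@7
I3 add r3 <- r1,r5: IF@4 ID@5 stall=1 (RAW on I1.r5 (WB@6)) EX@7 MEM@8 WB@9
I4 add r3 <- r5,r1: IF@5 ID@7 stall=0 (-) EX@8 MEM@9 WB@10

Answer: 5 6 7 9 10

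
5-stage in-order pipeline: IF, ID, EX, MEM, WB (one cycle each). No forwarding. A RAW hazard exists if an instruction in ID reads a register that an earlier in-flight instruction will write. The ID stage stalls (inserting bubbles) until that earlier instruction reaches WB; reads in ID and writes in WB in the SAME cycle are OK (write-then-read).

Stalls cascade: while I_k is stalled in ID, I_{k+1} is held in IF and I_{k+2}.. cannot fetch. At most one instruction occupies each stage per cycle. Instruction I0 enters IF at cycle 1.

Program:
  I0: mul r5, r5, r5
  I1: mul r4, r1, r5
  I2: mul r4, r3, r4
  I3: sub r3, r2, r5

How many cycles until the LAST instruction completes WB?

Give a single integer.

Answer: 12

Derivation:
I0 mul r5 <- r5,r5: IF@1 ID@2 stall=0 (-) EX@3 MEM@4 WB@5
I1 mul r4 <- r1,r5: IF@2 ID@3 stall=2 (RAW on I0.r5 (WB@5)) EX@6 MEM@7 WB@8
I2 mul r4 <- r3,r4: IF@3 ID@6 stall=2 (RAW on I1.r4 (WB@8)) EX@9 MEM@10 WB@11
I3 sub r3 <- r2,r5: IF@6 ID@9 stall=0 (-) EX@10 MEM@11 WB@12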